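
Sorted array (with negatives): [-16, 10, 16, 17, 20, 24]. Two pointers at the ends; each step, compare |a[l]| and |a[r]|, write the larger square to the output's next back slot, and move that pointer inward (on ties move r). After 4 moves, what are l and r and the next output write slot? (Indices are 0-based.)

l=0 r=5: |-16|<=|24| out[5]=576, r--
l=0 r=4: |-16|<=|20| out[4]=400, r--
l=0 r=3: |-16|<=|17| out[3]=289, r--
l=0 r=2: |-16|<=|16| out[2]=256, r--

l=0, r=1, next write slot=1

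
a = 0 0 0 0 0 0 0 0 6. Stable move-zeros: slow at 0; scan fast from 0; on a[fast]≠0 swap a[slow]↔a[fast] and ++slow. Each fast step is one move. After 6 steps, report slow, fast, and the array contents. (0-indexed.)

(s=0,f=0) a[fast]=0 → fast++
(s=0,f=1) a[fast]=0 → fast++
(s=0,f=2) a[fast]=0 → fast++
(s=0,f=3) a[fast]=0 → fast++
(s=0,f=4) a[fast]=0 → fast++
(s=0,f=5) a[fast]=0 → fast++

slow=0, fast=6, a=[0, 0, 0, 0, 0, 0, 0, 0, 6]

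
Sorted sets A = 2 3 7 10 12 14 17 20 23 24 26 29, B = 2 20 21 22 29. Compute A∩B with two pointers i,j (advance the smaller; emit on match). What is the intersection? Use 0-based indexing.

intersection = [2, 20, 29]

i=0 j=0: 2==2 emit, i++,j++
i=1 j=1: 3<20, i++
i=2 j=1: 7<20, i++
i=3 j=1: 10<20, i++
i=4 j=1: 12<20, i++
i=5 j=1: 14<20, i++
i=6 j=1: 17<20, i++
i=7 j=1: 20==20 emit, i++,j++
i=8 j=2: 23>21, j++
i=8 j=3: 23>22, j++
i=8 j=4: 23<29, i++
i=9 j=4: 24<29, i++
i=10 j=4: 26<29, i++
i=11 j=4: 29==29 emit, i++,j++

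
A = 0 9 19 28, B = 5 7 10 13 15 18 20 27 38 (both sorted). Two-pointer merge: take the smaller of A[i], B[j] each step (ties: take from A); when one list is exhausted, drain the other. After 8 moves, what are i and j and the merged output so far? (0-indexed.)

i=0 j=0: A[i]=0<=B[j]=5 take 0, i++
i=1 j=0: A[i]=9>B[j]=5 take 5, j++
i=1 j=1: A[i]=9>B[j]=7 take 7, j++
i=1 j=2: A[i]=9<=B[j]=10 take 9, i++
i=2 j=2: A[i]=19>B[j]=10 take 10, j++
i=2 j=3: A[i]=19>B[j]=13 take 13, j++
i=2 j=4: A[i]=19>B[j]=15 take 15, j++
i=2 j=5: A[i]=19>B[j]=18 take 18, j++

i=2, j=6, merged so far=[0, 5, 7, 9, 10, 13, 15, 18]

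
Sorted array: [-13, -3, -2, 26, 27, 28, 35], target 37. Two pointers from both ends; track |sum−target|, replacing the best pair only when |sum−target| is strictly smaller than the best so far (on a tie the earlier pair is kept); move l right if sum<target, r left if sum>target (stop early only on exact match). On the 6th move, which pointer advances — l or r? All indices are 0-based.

l=0 r=6: -13+35=22 d=15 *, l++
l=1 r=6: -3+35=32 d=5 *, l++
l=2 r=6: -2+35=33 d=4 *, l++
l=3 r=6: 26+35=61 d=24, r--
l=3 r=5: 26+28=54 d=17, r--
l=3 r=4: 26+27=53 d=16, r--

r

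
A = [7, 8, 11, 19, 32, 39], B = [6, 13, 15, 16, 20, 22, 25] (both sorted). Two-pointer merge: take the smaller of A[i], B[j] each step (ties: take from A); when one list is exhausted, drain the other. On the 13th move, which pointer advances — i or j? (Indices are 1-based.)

i

[i=1,j=1] A[i]=7>B[j]=6 take 6 → j++
[i=1,j=2] A[i]=7<=B[j]=13 take 7 → i++
[i=2,j=2] A[i]=8<=B[j]=13 take 8 → i++
[i=3,j=2] A[i]=11<=B[j]=13 take 11 → i++
[i=4,j=2] A[i]=19>B[j]=13 take 13 → j++
[i=4,j=3] A[i]=19>B[j]=15 take 15 → j++
[i=4,j=4] A[i]=19>B[j]=16 take 16 → j++
[i=4,j=5] A[i]=19<=B[j]=20 take 19 → i++
[i=5,j=5] A[i]=32>B[j]=20 take 20 → j++
[i=5,j=6] A[i]=32>B[j]=22 take 22 → j++
[i=5,j=7] A[i]=32>B[j]=25 take 25 → j++
[i=5,j=8] B done, take A[i]=32 → i++
[i=6,j=8] B done, take A[i]=39 → i++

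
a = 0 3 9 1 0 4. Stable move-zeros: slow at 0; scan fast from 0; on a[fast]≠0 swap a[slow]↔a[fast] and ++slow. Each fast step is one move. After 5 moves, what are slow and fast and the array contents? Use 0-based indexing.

slow=0 fast=0: a[fast]=0, fast++
slow=0 fast=1: a[fast]=3≠0 swap→a[0]=3, slow++,fast++
slow=1 fast=2: a[fast]=9≠0 swap→a[1]=9, slow++,fast++
slow=2 fast=3: a[fast]=1≠0 swap→a[2]=1, slow++,fast++
slow=3 fast=4: a[fast]=0, fast++

slow=3, fast=5, a=[3, 9, 1, 0, 0, 4]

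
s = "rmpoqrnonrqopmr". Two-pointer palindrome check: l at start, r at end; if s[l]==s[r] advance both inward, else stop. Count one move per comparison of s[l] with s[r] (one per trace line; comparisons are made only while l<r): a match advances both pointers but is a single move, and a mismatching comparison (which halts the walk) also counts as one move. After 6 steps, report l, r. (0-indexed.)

l=6, r=8

l=0 r=14: 'r'=='r', l++,r--
l=1 r=13: 'm'=='m', l++,r--
l=2 r=12: 'p'=='p', l++,r--
l=3 r=11: 'o'=='o', l++,r--
l=4 r=10: 'q'=='q', l++,r--
l=5 r=9: 'r'=='r', l++,r--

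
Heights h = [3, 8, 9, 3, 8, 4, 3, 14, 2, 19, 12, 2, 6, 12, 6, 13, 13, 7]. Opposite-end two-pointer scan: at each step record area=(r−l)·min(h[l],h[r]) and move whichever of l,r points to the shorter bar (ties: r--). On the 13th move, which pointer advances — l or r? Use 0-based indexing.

l=0 r=17: min(3,7)*17=51 best=51 *, l++
l=1 r=17: min(8,7)*16=112 best=112 *, r--
l=1 r=16: min(8,13)*15=120 best=120 *, l++
l=2 r=16: min(9,13)*14=126 best=126 *, l++
l=3 r=16: min(3,13)*13=39 best=126, l++
l=4 r=16: min(8,13)*12=96 best=126, l++
l=5 r=16: min(4,13)*11=44 best=126, l++
l=6 r=16: min(3,13)*10=30 best=126, l++
l=7 r=16: min(14,13)*9=117 best=126, r--
l=7 r=15: min(14,13)*8=104 best=126, r--
l=7 r=14: min(14,6)*7=42 best=126, r--
l=7 r=13: min(14,12)*6=72 best=126, r--
l=7 r=12: min(14,6)*5=30 best=126, r--

r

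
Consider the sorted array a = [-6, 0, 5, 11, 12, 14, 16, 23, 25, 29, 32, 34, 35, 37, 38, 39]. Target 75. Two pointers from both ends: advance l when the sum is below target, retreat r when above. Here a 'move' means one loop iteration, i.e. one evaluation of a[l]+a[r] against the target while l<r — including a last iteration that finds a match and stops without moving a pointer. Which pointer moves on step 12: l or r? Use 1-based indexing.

l

l=1 r=16: -6+39=33 <75, l++
l=2 r=16: 0+39=39 <75, l++
l=3 r=16: 5+39=44 <75, l++
l=4 r=16: 11+39=50 <75, l++
l=5 r=16: 12+39=51 <75, l++
l=6 r=16: 14+39=53 <75, l++
l=7 r=16: 16+39=55 <75, l++
l=8 r=16: 23+39=62 <75, l++
l=9 r=16: 25+39=64 <75, l++
l=10 r=16: 29+39=68 <75, l++
l=11 r=16: 32+39=71 <75, l++
l=12 r=16: 34+39=73 <75, l++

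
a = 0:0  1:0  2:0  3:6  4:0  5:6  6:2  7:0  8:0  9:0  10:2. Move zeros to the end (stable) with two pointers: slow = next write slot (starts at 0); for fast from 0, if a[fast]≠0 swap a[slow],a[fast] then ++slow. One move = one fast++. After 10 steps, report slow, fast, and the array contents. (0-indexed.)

slow=3, fast=10, a=[6, 6, 2, 0, 0, 0, 0, 0, 0, 0, 2]

slow=0 fast=0: a[fast]=0, fast++
slow=0 fast=1: a[fast]=0, fast++
slow=0 fast=2: a[fast]=0, fast++
slow=0 fast=3: a[fast]=6≠0 swap→a[0]=6, slow++,fast++
slow=1 fast=4: a[fast]=0, fast++
slow=1 fast=5: a[fast]=6≠0 swap→a[1]=6, slow++,fast++
slow=2 fast=6: a[fast]=2≠0 swap→a[2]=2, slow++,fast++
slow=3 fast=7: a[fast]=0, fast++
slow=3 fast=8: a[fast]=0, fast++
slow=3 fast=9: a[fast]=0, fast++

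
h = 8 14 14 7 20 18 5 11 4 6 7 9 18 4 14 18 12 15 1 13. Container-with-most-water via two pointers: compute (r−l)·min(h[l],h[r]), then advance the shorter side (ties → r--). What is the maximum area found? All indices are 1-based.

[1,20] min(8,13)*19=152 best=152 * → l++
[2,20] min(14,13)*18=234 best=234 * → r--
[2,19] min(14,1)*17=17 best=234 → r--
[2,18] min(14,15)*16=224 best=234 → l++
[3,18] min(14,15)*15=210 best=234 → l++
[4,18] min(7,15)*14=98 best=234 → l++
[5,18] min(20,15)*13=195 best=234 → r--
[5,17] min(20,12)*12=144 best=234 → r--
[5,16] min(20,18)*11=198 best=234 → r--
[5,15] min(20,14)*10=140 best=234 → r--
[5,14] min(20,4)*9=36 best=234 → r--
[5,13] min(20,18)*8=144 best=234 → r--
[5,12] min(20,9)*7=63 best=234 → r--
[5,11] min(20,7)*6=42 best=234 → r--
[5,10] min(20,6)*5=30 best=234 → r--
[5,9] min(20,4)*4=16 best=234 → r--
[5,8] min(20,11)*3=33 best=234 → r--
[5,7] min(20,5)*2=10 best=234 → r--
[5,6] min(20,18)*1=18 best=234 → r--

max area = 234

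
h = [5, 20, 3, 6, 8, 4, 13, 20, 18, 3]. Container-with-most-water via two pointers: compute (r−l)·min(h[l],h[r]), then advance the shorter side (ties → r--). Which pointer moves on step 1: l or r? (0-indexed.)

r

l=0 r=9: min(5,3)*9=27 best=27 *, r--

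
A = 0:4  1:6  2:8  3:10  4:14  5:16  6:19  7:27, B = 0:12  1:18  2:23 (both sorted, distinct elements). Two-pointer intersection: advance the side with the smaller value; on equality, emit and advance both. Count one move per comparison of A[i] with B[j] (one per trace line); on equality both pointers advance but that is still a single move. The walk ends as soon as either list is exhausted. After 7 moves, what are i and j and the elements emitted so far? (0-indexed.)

[i=0,j=0] 4<12 → i++
[i=1,j=0] 6<12 → i++
[i=2,j=0] 8<12 → i++
[i=3,j=0] 10<12 → i++
[i=4,j=0] 14>12 → j++
[i=4,j=1] 14<18 → i++
[i=5,j=1] 16<18 → i++

i=6, j=1, emitted=[]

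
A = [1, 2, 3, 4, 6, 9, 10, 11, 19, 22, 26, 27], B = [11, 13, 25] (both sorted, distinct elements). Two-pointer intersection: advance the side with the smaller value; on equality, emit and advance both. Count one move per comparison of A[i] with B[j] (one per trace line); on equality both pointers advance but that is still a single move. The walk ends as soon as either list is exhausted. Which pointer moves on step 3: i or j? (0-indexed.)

i=0 j=0: 1<11, i++
i=1 j=0: 2<11, i++
i=2 j=0: 3<11, i++

i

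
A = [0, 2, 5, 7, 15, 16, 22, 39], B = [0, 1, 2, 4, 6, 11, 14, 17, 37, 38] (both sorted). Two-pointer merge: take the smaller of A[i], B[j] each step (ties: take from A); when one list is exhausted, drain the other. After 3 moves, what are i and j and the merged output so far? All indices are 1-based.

i=2, j=3, merged so far=[0, 0, 1]

[i=1,j=1] A[i]=0<=B[j]=0 take 0 → i++
[i=2,j=1] A[i]=2>B[j]=0 take 0 → j++
[i=2,j=2] A[i]=2>B[j]=1 take 1 → j++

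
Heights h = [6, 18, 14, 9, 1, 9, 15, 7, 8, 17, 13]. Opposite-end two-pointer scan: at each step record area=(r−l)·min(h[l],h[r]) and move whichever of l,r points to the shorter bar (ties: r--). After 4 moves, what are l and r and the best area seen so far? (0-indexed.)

l=1, r=7, best area=136

[0,10] min(6,13)*10=60 best=60 * → l++
[1,10] min(18,13)*9=117 best=117 * → r--
[1,9] min(18,17)*8=136 best=136 * → r--
[1,8] min(18,8)*7=56 best=136 → r--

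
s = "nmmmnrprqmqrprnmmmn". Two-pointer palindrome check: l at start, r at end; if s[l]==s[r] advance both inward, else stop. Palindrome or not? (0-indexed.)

l=0 r=18: 'n'=='n', l++,r--
l=1 r=17: 'm'=='m', l++,r--
l=2 r=16: 'm'=='m', l++,r--
l=3 r=15: 'm'=='m', l++,r--
l=4 r=14: 'n'=='n', l++,r--
l=5 r=13: 'r'=='r', l++,r--
l=6 r=12: 'p'=='p', l++,r--
l=7 r=11: 'r'=='r', l++,r--
l=8 r=10: 'q'=='q', l++,r--

palindrome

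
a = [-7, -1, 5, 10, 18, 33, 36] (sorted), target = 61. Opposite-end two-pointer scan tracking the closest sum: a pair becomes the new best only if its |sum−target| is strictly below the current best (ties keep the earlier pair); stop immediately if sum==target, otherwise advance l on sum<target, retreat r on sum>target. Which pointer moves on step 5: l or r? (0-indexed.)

l=0 r=6: -7+36=29 d=32 *, l++
l=1 r=6: -1+36=35 d=26 *, l++
l=2 r=6: 5+36=41 d=20 *, l++
l=3 r=6: 10+36=46 d=15 *, l++
l=4 r=6: 18+36=54 d=7 *, l++

l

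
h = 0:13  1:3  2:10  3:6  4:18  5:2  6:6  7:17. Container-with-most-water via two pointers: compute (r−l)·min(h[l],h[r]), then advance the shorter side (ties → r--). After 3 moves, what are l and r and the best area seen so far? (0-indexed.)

l=0 r=7: min(13,17)*7=91 best=91 *, l++
l=1 r=7: min(3,17)*6=18 best=91, l++
l=2 r=7: min(10,17)*5=50 best=91, l++

l=3, r=7, best area=91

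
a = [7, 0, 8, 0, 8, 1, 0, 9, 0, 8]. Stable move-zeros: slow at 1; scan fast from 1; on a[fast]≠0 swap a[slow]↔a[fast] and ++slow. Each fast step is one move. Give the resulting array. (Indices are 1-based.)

[7, 8, 8, 1, 9, 8, 0, 0, 0, 0]

slow=1 fast=1: a[fast]=7≠0 swap→a[1]=7, slow++,fast++
slow=2 fast=2: a[fast]=0, fast++
slow=2 fast=3: a[fast]=8≠0 swap→a[2]=8, slow++,fast++
slow=3 fast=4: a[fast]=0, fast++
slow=3 fast=5: a[fast]=8≠0 swap→a[3]=8, slow++,fast++
slow=4 fast=6: a[fast]=1≠0 swap→a[4]=1, slow++,fast++
slow=5 fast=7: a[fast]=0, fast++
slow=5 fast=8: a[fast]=9≠0 swap→a[5]=9, slow++,fast++
slow=6 fast=9: a[fast]=0, fast++
slow=6 fast=10: a[fast]=8≠0 swap→a[6]=8, slow++,fast++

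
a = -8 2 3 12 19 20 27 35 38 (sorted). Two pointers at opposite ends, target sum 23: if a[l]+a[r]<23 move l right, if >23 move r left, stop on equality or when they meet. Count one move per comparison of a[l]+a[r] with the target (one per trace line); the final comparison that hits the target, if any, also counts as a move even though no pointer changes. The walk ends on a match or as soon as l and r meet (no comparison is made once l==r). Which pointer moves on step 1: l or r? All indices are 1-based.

l=1 r=9: -8+38=30 >23, r--

r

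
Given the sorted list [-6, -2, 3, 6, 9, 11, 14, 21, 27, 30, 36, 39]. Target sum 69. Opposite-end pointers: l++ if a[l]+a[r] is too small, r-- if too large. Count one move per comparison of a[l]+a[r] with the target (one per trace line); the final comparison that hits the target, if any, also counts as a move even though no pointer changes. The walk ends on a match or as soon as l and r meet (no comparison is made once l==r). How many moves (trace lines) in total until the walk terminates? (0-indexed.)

10 moves

[0,11] -6+39=33 <69 → l++
[1,11] -2+39=37 <69 → l++
[2,11] 3+39=42 <69 → l++
[3,11] 6+39=45 <69 → l++
[4,11] 9+39=48 <69 → l++
[5,11] 11+39=50 <69 → l++
[6,11] 14+39=53 <69 → l++
[7,11] 21+39=60 <69 → l++
[8,11] 27+39=66 <69 → l++
[9,11] 30+39=69 → found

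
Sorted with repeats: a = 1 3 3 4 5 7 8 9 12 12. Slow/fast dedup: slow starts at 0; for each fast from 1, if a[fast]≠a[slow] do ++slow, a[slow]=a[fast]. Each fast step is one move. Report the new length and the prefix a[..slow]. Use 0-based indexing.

length 8; prefix = [1, 3, 4, 5, 7, 8, 9, 12]

(s=0,f=1) a[fast]=3≠a[slow]=1 write a[1]=3 → slow++,fast++
(s=1,f=2) a[fast]=3=a[slow] dup → fast++
(s=1,f=3) a[fast]=4≠a[slow]=3 write a[2]=4 → slow++,fast++
(s=2,f=4) a[fast]=5≠a[slow]=4 write a[3]=5 → slow++,fast++
(s=3,f=5) a[fast]=7≠a[slow]=5 write a[4]=7 → slow++,fast++
(s=4,f=6) a[fast]=8≠a[slow]=7 write a[5]=8 → slow++,fast++
(s=5,f=7) a[fast]=9≠a[slow]=8 write a[6]=9 → slow++,fast++
(s=6,f=8) a[fast]=12≠a[slow]=9 write a[7]=12 → slow++,fast++
(s=7,f=9) a[fast]=12=a[slow] dup → fast++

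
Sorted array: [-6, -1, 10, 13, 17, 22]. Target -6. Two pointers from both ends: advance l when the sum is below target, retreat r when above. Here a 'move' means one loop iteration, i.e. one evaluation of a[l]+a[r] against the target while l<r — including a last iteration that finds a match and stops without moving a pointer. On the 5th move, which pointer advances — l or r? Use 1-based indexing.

l

[1,6] -6+22=16 >-6 → r--
[1,5] -6+17=11 >-6 → r--
[1,4] -6+13=7 >-6 → r--
[1,3] -6+10=4 >-6 → r--
[1,2] -6+-1=-7 <-6 → l++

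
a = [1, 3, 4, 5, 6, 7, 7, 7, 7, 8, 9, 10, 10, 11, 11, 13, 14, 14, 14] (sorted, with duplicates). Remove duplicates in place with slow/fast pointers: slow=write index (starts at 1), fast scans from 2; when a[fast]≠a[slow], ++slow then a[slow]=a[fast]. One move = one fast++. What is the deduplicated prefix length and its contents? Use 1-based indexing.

slow=1 fast=2: a[fast]=3≠a[slow]=1 write a[2]=3, slow++,fast++
slow=2 fast=3: a[fast]=4≠a[slow]=3 write a[3]=4, slow++,fast++
slow=3 fast=4: a[fast]=5≠a[slow]=4 write a[4]=5, slow++,fast++
slow=4 fast=5: a[fast]=6≠a[slow]=5 write a[5]=6, slow++,fast++
slow=5 fast=6: a[fast]=7≠a[slow]=6 write a[6]=7, slow++,fast++
slow=6 fast=7: a[fast]=7=a[slow] dup, fast++
slow=6 fast=8: a[fast]=7=a[slow] dup, fast++
slow=6 fast=9: a[fast]=7=a[slow] dup, fast++
slow=6 fast=10: a[fast]=8≠a[slow]=7 write a[7]=8, slow++,fast++
slow=7 fast=11: a[fast]=9≠a[slow]=8 write a[8]=9, slow++,fast++
slow=8 fast=12: a[fast]=10≠a[slow]=9 write a[9]=10, slow++,fast++
slow=9 fast=13: a[fast]=10=a[slow] dup, fast++
slow=9 fast=14: a[fast]=11≠a[slow]=10 write a[10]=11, slow++,fast++
slow=10 fast=15: a[fast]=11=a[slow] dup, fast++
slow=10 fast=16: a[fast]=13≠a[slow]=11 write a[11]=13, slow++,fast++
slow=11 fast=17: a[fast]=14≠a[slow]=13 write a[12]=14, slow++,fast++
slow=12 fast=18: a[fast]=14=a[slow] dup, fast++
slow=12 fast=19: a[fast]=14=a[slow] dup, fast++

length 12; prefix = [1, 3, 4, 5, 6, 7, 8, 9, 10, 11, 13, 14]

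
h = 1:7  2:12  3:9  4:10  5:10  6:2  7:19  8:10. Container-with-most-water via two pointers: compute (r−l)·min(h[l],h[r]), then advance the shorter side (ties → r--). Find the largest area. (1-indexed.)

max area = 60

l=1 r=8: min(7,10)*7=49 best=49 *, l++
l=2 r=8: min(12,10)*6=60 best=60 *, r--
l=2 r=7: min(12,19)*5=60 best=60, l++
l=3 r=7: min(9,19)*4=36 best=60, l++
l=4 r=7: min(10,19)*3=30 best=60, l++
l=5 r=7: min(10,19)*2=20 best=60, l++
l=6 r=7: min(2,19)*1=2 best=60, l++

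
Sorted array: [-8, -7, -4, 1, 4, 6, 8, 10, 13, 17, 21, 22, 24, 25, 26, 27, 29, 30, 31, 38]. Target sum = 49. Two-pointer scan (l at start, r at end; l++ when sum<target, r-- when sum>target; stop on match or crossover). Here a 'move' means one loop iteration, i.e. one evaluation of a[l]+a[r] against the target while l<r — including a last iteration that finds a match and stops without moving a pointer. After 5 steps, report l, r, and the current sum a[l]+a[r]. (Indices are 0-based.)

[0,19] -8+38=30 <49 → l++
[1,19] -7+38=31 <49 → l++
[2,19] -4+38=34 <49 → l++
[3,19] 1+38=39 <49 → l++
[4,19] 4+38=42 <49 → l++

l=5, r=19, sum=44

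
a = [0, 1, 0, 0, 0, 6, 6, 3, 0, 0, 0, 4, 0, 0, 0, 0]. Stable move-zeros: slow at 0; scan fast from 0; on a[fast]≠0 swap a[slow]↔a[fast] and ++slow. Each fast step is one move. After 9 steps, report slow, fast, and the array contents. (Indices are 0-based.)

slow=4, fast=9, a=[1, 6, 6, 3, 0, 0, 0, 0, 0, 0, 0, 4, 0, 0, 0, 0]

slow=0 fast=0: a[fast]=0, fast++
slow=0 fast=1: a[fast]=1≠0 swap→a[0]=1, slow++,fast++
slow=1 fast=2: a[fast]=0, fast++
slow=1 fast=3: a[fast]=0, fast++
slow=1 fast=4: a[fast]=0, fast++
slow=1 fast=5: a[fast]=6≠0 swap→a[1]=6, slow++,fast++
slow=2 fast=6: a[fast]=6≠0 swap→a[2]=6, slow++,fast++
slow=3 fast=7: a[fast]=3≠0 swap→a[3]=3, slow++,fast++
slow=4 fast=8: a[fast]=0, fast++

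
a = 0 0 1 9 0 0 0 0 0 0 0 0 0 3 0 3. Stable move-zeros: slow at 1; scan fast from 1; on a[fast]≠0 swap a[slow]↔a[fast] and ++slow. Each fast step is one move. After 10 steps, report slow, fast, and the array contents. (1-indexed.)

(s=1,f=1) a[fast]=0 → fast++
(s=1,f=2) a[fast]=0 → fast++
(s=1,f=3) a[fast]=1≠0 swap→a[1]=1 → slow++,fast++
(s=2,f=4) a[fast]=9≠0 swap→a[2]=9 → slow++,fast++
(s=3,f=5) a[fast]=0 → fast++
(s=3,f=6) a[fast]=0 → fast++
(s=3,f=7) a[fast]=0 → fast++
(s=3,f=8) a[fast]=0 → fast++
(s=3,f=9) a[fast]=0 → fast++
(s=3,f=10) a[fast]=0 → fast++

slow=3, fast=11, a=[1, 9, 0, 0, 0, 0, 0, 0, 0, 0, 0, 0, 0, 3, 0, 3]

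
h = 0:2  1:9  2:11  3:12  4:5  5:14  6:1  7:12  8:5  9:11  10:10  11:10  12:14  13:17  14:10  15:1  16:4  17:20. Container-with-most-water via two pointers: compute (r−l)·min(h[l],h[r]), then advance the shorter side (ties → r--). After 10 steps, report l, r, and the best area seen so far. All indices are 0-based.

[0,17] min(2,20)*17=34 best=34 * → l++
[1,17] min(9,20)*16=144 best=144 * → l++
[2,17] min(11,20)*15=165 best=165 * → l++
[3,17] min(12,20)*14=168 best=168 * → l++
[4,17] min(5,20)*13=65 best=168 → l++
[5,17] min(14,20)*12=168 best=168 → l++
[6,17] min(1,20)*11=11 best=168 → l++
[7,17] min(12,20)*10=120 best=168 → l++
[8,17] min(5,20)*9=45 best=168 → l++
[9,17] min(11,20)*8=88 best=168 → l++

l=10, r=17, best area=168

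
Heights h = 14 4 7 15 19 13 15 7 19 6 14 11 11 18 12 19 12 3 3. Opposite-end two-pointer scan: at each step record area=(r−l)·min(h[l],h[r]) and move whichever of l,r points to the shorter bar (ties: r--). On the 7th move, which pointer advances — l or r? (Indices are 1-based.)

[1,19] min(14,3)*18=54 best=54 * → r--
[1,18] min(14,3)*17=51 best=54 → r--
[1,17] min(14,12)*16=192 best=192 * → r--
[1,16] min(14,19)*15=210 best=210 * → l++
[2,16] min(4,19)*14=56 best=210 → l++
[3,16] min(7,19)*13=91 best=210 → l++
[4,16] min(15,19)*12=180 best=210 → l++

l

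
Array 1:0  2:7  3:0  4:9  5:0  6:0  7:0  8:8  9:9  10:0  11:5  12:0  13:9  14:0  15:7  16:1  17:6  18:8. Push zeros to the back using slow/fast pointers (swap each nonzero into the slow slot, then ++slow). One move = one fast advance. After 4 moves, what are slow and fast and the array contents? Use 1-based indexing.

(s=1,f=1) a[fast]=0 → fast++
(s=1,f=2) a[fast]=7≠0 swap→a[1]=7 → slow++,fast++
(s=2,f=3) a[fast]=0 → fast++
(s=2,f=4) a[fast]=9≠0 swap→a[2]=9 → slow++,fast++

slow=3, fast=5, a=[7, 9, 0, 0, 0, 0, 0, 8, 9, 0, 5, 0, 9, 0, 7, 1, 6, 8]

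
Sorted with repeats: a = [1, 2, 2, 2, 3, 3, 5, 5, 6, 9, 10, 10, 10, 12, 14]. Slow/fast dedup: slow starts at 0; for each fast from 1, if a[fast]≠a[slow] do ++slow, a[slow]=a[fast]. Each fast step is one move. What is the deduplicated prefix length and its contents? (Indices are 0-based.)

length 9; prefix = [1, 2, 3, 5, 6, 9, 10, 12, 14]

(s=0,f=1) a[fast]=2≠a[slow]=1 write a[1]=2 → slow++,fast++
(s=1,f=2) a[fast]=2=a[slow] dup → fast++
(s=1,f=3) a[fast]=2=a[slow] dup → fast++
(s=1,f=4) a[fast]=3≠a[slow]=2 write a[2]=3 → slow++,fast++
(s=2,f=5) a[fast]=3=a[slow] dup → fast++
(s=2,f=6) a[fast]=5≠a[slow]=3 write a[3]=5 → slow++,fast++
(s=3,f=7) a[fast]=5=a[slow] dup → fast++
(s=3,f=8) a[fast]=6≠a[slow]=5 write a[4]=6 → slow++,fast++
(s=4,f=9) a[fast]=9≠a[slow]=6 write a[5]=9 → slow++,fast++
(s=5,f=10) a[fast]=10≠a[slow]=9 write a[6]=10 → slow++,fast++
(s=6,f=11) a[fast]=10=a[slow] dup → fast++
(s=6,f=12) a[fast]=10=a[slow] dup → fast++
(s=6,f=13) a[fast]=12≠a[slow]=10 write a[7]=12 → slow++,fast++
(s=7,f=14) a[fast]=14≠a[slow]=12 write a[8]=14 → slow++,fast++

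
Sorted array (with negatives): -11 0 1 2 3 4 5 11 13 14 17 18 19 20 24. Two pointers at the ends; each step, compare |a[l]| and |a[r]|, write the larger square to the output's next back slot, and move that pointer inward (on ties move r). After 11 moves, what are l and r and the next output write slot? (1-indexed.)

[1,15] |-11|<=|24| out[15]=576 → r--
[1,14] |-11|<=|20| out[14]=400 → r--
[1,13] |-11|<=|19| out[13]=361 → r--
[1,12] |-11|<=|18| out[12]=324 → r--
[1,11] |-11|<=|17| out[11]=289 → r--
[1,10] |-11|<=|14| out[10]=196 → r--
[1,9] |-11|<=|13| out[9]=169 → r--
[1,8] |-11|<=|11| out[8]=121 → r--
[1,7] |-11|>|5| out[7]=121 → l++
[2,7] |0|<=|5| out[6]=25 → r--
[2,6] |0|<=|4| out[5]=16 → r--

l=2, r=5, next write slot=4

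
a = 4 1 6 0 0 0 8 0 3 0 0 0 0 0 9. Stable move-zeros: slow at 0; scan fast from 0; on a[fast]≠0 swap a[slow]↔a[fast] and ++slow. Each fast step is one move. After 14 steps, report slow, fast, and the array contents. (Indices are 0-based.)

slow=0 fast=0: a[fast]=4≠0 swap→a[0]=4, slow++,fast++
slow=1 fast=1: a[fast]=1≠0 swap→a[1]=1, slow++,fast++
slow=2 fast=2: a[fast]=6≠0 swap→a[2]=6, slow++,fast++
slow=3 fast=3: a[fast]=0, fast++
slow=3 fast=4: a[fast]=0, fast++
slow=3 fast=5: a[fast]=0, fast++
slow=3 fast=6: a[fast]=8≠0 swap→a[3]=8, slow++,fast++
slow=4 fast=7: a[fast]=0, fast++
slow=4 fast=8: a[fast]=3≠0 swap→a[4]=3, slow++,fast++
slow=5 fast=9: a[fast]=0, fast++
slow=5 fast=10: a[fast]=0, fast++
slow=5 fast=11: a[fast]=0, fast++
slow=5 fast=12: a[fast]=0, fast++
slow=5 fast=13: a[fast]=0, fast++

slow=5, fast=14, a=[4, 1, 6, 8, 3, 0, 0, 0, 0, 0, 0, 0, 0, 0, 9]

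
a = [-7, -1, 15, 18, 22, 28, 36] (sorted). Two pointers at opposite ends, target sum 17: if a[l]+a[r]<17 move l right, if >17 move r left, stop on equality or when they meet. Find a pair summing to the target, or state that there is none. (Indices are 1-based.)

(-1, 18)

l=1 r=7: -7+36=29 >17, r--
l=1 r=6: -7+28=21 >17, r--
l=1 r=5: -7+22=15 <17, l++
l=2 r=5: -1+22=21 >17, r--
l=2 r=4: -1+18=17, found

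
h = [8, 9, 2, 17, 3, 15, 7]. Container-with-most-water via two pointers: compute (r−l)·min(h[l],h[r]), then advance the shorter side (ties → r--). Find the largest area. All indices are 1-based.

max area = 42

[1,7] min(8,7)*6=42 best=42 * → r--
[1,6] min(8,15)*5=40 best=42 → l++
[2,6] min(9,15)*4=36 best=42 → l++
[3,6] min(2,15)*3=6 best=42 → l++
[4,6] min(17,15)*2=30 best=42 → r--
[4,5] min(17,3)*1=3 best=42 → r--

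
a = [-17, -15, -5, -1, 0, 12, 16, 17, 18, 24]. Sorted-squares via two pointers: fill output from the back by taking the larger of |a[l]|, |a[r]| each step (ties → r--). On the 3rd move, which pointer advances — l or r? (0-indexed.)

l=0 r=9: |-17|<=|24| out[9]=576, r--
l=0 r=8: |-17|<=|18| out[8]=324, r--
l=0 r=7: |-17|<=|17| out[7]=289, r--

r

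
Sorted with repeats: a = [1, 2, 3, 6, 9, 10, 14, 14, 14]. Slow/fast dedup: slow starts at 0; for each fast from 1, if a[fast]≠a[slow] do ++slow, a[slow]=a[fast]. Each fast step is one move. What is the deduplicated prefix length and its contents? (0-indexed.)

slow=0 fast=1: a[fast]=2≠a[slow]=1 write a[1]=2, slow++,fast++
slow=1 fast=2: a[fast]=3≠a[slow]=2 write a[2]=3, slow++,fast++
slow=2 fast=3: a[fast]=6≠a[slow]=3 write a[3]=6, slow++,fast++
slow=3 fast=4: a[fast]=9≠a[slow]=6 write a[4]=9, slow++,fast++
slow=4 fast=5: a[fast]=10≠a[slow]=9 write a[5]=10, slow++,fast++
slow=5 fast=6: a[fast]=14≠a[slow]=10 write a[6]=14, slow++,fast++
slow=6 fast=7: a[fast]=14=a[slow] dup, fast++
slow=6 fast=8: a[fast]=14=a[slow] dup, fast++

length 7; prefix = [1, 2, 3, 6, 9, 10, 14]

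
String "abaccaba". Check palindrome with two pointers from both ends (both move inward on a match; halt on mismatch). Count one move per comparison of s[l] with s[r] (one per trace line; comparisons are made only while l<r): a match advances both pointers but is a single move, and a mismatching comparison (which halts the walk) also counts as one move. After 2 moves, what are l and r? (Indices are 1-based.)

l=1 r=8: 'a'=='a', l++,r--
l=2 r=7: 'b'=='b', l++,r--

l=3, r=6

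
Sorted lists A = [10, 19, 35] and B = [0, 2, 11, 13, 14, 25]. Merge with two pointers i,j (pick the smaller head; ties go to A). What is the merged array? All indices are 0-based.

[0, 2, 10, 11, 13, 14, 19, 25, 35]

i=0 j=0: A[i]=10>B[j]=0 take 0, j++
i=0 j=1: A[i]=10>B[j]=2 take 2, j++
i=0 j=2: A[i]=10<=B[j]=11 take 10, i++
i=1 j=2: A[i]=19>B[j]=11 take 11, j++
i=1 j=3: A[i]=19>B[j]=13 take 13, j++
i=1 j=4: A[i]=19>B[j]=14 take 14, j++
i=1 j=5: A[i]=19<=B[j]=25 take 19, i++
i=2 j=5: A[i]=35>B[j]=25 take 25, j++
i=2 j=6: B done, take A[i]=35, i++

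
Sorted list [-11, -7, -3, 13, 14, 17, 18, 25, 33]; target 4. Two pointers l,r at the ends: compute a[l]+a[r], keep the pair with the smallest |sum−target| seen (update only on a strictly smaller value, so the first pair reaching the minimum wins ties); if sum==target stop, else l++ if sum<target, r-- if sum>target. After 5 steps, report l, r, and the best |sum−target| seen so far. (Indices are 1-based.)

l=1 r=9: -11+33=22 d=18 *, r--
l=1 r=8: -11+25=14 d=10 *, r--
l=1 r=7: -11+18=7 d=3 *, r--
l=1 r=6: -11+17=6 d=2 *, r--
l=1 r=5: -11+14=3 d=1 *, l++

l=2, r=5, best |Δ|=1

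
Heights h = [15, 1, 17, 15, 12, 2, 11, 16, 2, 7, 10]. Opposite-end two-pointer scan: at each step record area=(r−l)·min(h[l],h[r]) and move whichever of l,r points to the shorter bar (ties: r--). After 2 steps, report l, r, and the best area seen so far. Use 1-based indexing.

[1,11] min(15,10)*10=100 best=100 * → r--
[1,10] min(15,7)*9=63 best=100 → r--

l=1, r=9, best area=100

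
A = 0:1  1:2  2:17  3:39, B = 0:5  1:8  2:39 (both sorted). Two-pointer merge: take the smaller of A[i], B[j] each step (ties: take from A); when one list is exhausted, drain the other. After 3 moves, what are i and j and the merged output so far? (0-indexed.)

i=2, j=1, merged so far=[1, 2, 5]

[i=0,j=0] A[i]=1<=B[j]=5 take 1 → i++
[i=1,j=0] A[i]=2<=B[j]=5 take 2 → i++
[i=2,j=0] A[i]=17>B[j]=5 take 5 → j++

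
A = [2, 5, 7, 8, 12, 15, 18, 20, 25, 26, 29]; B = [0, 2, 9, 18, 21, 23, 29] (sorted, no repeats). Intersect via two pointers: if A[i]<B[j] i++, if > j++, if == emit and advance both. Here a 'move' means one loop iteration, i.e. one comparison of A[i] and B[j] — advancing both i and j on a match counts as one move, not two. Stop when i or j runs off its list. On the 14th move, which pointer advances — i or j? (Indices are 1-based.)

i

i=1 j=1: 2>0, j++
i=1 j=2: 2==2 emit, i++,j++
i=2 j=3: 5<9, i++
i=3 j=3: 7<9, i++
i=4 j=3: 8<9, i++
i=5 j=3: 12>9, j++
i=5 j=4: 12<18, i++
i=6 j=4: 15<18, i++
i=7 j=4: 18==18 emit, i++,j++
i=8 j=5: 20<21, i++
i=9 j=5: 25>21, j++
i=9 j=6: 25>23, j++
i=9 j=7: 25<29, i++
i=10 j=7: 26<29, i++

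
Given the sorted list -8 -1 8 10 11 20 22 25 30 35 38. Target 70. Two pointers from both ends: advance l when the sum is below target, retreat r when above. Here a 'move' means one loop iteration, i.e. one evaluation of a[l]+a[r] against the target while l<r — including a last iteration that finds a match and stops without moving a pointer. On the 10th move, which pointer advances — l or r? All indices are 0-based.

r

[0,10] -8+38=30 <70 → l++
[1,10] -1+38=37 <70 → l++
[2,10] 8+38=46 <70 → l++
[3,10] 10+38=48 <70 → l++
[4,10] 11+38=49 <70 → l++
[5,10] 20+38=58 <70 → l++
[6,10] 22+38=60 <70 → l++
[7,10] 25+38=63 <70 → l++
[8,10] 30+38=68 <70 → l++
[9,10] 35+38=73 >70 → r--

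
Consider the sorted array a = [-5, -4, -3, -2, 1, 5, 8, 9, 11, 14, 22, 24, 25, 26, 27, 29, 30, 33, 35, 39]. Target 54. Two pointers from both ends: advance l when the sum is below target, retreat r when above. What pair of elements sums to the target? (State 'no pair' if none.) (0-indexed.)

[0,19] -5+39=34 <54 → l++
[1,19] -4+39=35 <54 → l++
[2,19] -3+39=36 <54 → l++
[3,19] -2+39=37 <54 → l++
[4,19] 1+39=40 <54 → l++
[5,19] 5+39=44 <54 → l++
[6,19] 8+39=47 <54 → l++
[7,19] 9+39=48 <54 → l++
[8,19] 11+39=50 <54 → l++
[9,19] 14+39=53 <54 → l++
[10,19] 22+39=61 >54 → r--
[10,18] 22+35=57 >54 → r--
[10,17] 22+33=55 >54 → r--
[10,16] 22+30=52 <54 → l++
[11,16] 24+30=54 → found

(24, 30)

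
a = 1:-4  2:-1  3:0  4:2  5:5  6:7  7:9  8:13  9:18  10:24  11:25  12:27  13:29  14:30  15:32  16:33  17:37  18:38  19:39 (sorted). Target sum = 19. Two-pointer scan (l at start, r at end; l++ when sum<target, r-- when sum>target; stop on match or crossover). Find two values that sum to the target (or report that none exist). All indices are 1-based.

l=1 r=19: -4+39=35 >19, r--
l=1 r=18: -4+38=34 >19, r--
l=1 r=17: -4+37=33 >19, r--
l=1 r=16: -4+33=29 >19, r--
l=1 r=15: -4+32=28 >19, r--
l=1 r=14: -4+30=26 >19, r--
l=1 r=13: -4+29=25 >19, r--
l=1 r=12: -4+27=23 >19, r--
l=1 r=11: -4+25=21 >19, r--
l=1 r=10: -4+24=20 >19, r--
l=1 r=9: -4+18=14 <19, l++
l=2 r=9: -1+18=17 <19, l++
l=3 r=9: 0+18=18 <19, l++
l=4 r=9: 2+18=20 >19, r--
l=4 r=8: 2+13=15 <19, l++
l=5 r=8: 5+13=18 <19, l++
l=6 r=8: 7+13=20 >19, r--
l=6 r=7: 7+9=16 <19, l++

no pair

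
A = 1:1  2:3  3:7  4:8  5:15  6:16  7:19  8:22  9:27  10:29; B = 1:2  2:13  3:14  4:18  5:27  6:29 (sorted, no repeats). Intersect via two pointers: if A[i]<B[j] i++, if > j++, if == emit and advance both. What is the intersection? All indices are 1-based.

intersection = [27, 29]

i=1 j=1: 1<2, i++
i=2 j=1: 3>2, j++
i=2 j=2: 3<13, i++
i=3 j=2: 7<13, i++
i=4 j=2: 8<13, i++
i=5 j=2: 15>13, j++
i=5 j=3: 15>14, j++
i=5 j=4: 15<18, i++
i=6 j=4: 16<18, i++
i=7 j=4: 19>18, j++
i=7 j=5: 19<27, i++
i=8 j=5: 22<27, i++
i=9 j=5: 27==27 emit, i++,j++
i=10 j=6: 29==29 emit, i++,j++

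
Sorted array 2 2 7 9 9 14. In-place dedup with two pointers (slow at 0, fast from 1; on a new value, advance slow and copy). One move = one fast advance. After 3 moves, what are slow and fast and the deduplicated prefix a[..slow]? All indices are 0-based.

slow=2, fast=4, prefix=[2, 7, 9]

(s=0,f=1) a[fast]=2=a[slow] dup → fast++
(s=0,f=2) a[fast]=7≠a[slow]=2 write a[1]=7 → slow++,fast++
(s=1,f=3) a[fast]=9≠a[slow]=7 write a[2]=9 → slow++,fast++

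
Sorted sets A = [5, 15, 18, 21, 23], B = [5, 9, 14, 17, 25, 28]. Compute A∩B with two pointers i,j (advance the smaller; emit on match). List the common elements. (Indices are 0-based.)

[i=0,j=0] 5==5 emit → i++,j++
[i=1,j=1] 15>9 → j++
[i=1,j=2] 15>14 → j++
[i=1,j=3] 15<17 → i++
[i=2,j=3] 18>17 → j++
[i=2,j=4] 18<25 → i++
[i=3,j=4] 21<25 → i++
[i=4,j=4] 23<25 → i++

intersection = [5]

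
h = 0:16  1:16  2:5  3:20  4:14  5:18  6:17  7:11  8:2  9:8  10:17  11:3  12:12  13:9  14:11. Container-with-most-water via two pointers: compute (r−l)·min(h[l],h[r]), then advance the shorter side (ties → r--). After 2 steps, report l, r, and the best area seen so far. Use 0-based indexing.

[0,14] min(16,11)*14=154 best=154 * → r--
[0,13] min(16,9)*13=117 best=154 → r--

l=0, r=12, best area=154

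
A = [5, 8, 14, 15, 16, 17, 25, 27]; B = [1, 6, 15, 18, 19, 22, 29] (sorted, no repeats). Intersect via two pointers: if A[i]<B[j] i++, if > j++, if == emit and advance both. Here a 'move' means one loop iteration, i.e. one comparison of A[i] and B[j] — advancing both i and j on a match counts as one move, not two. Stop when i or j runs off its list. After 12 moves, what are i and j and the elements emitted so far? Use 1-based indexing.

i=8, j=7, emitted=[15]

[i=1,j=1] 5>1 → j++
[i=1,j=2] 5<6 → i++
[i=2,j=2] 8>6 → j++
[i=2,j=3] 8<15 → i++
[i=3,j=3] 14<15 → i++
[i=4,j=3] 15==15 emit → i++,j++
[i=5,j=4] 16<18 → i++
[i=6,j=4] 17<18 → i++
[i=7,j=4] 25>18 → j++
[i=7,j=5] 25>19 → j++
[i=7,j=6] 25>22 → j++
[i=7,j=7] 25<29 → i++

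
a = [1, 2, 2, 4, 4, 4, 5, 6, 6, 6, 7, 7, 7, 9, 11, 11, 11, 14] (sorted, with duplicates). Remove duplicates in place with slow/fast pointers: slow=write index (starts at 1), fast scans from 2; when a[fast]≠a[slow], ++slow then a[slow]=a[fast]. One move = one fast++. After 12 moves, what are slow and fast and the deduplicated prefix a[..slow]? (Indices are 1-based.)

slow=6, fast=14, prefix=[1, 2, 4, 5, 6, 7]

(s=1,f=2) a[fast]=2≠a[slow]=1 write a[2]=2 → slow++,fast++
(s=2,f=3) a[fast]=2=a[slow] dup → fast++
(s=2,f=4) a[fast]=4≠a[slow]=2 write a[3]=4 → slow++,fast++
(s=3,f=5) a[fast]=4=a[slow] dup → fast++
(s=3,f=6) a[fast]=4=a[slow] dup → fast++
(s=3,f=7) a[fast]=5≠a[slow]=4 write a[4]=5 → slow++,fast++
(s=4,f=8) a[fast]=6≠a[slow]=5 write a[5]=6 → slow++,fast++
(s=5,f=9) a[fast]=6=a[slow] dup → fast++
(s=5,f=10) a[fast]=6=a[slow] dup → fast++
(s=5,f=11) a[fast]=7≠a[slow]=6 write a[6]=7 → slow++,fast++
(s=6,f=12) a[fast]=7=a[slow] dup → fast++
(s=6,f=13) a[fast]=7=a[slow] dup → fast++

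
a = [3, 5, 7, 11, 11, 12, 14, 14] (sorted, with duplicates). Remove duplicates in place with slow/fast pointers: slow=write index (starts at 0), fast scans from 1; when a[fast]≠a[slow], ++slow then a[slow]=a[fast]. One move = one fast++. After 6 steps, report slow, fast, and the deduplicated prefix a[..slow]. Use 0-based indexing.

slow=0 fast=1: a[fast]=5≠a[slow]=3 write a[1]=5, slow++,fast++
slow=1 fast=2: a[fast]=7≠a[slow]=5 write a[2]=7, slow++,fast++
slow=2 fast=3: a[fast]=11≠a[slow]=7 write a[3]=11, slow++,fast++
slow=3 fast=4: a[fast]=11=a[slow] dup, fast++
slow=3 fast=5: a[fast]=12≠a[slow]=11 write a[4]=12, slow++,fast++
slow=4 fast=6: a[fast]=14≠a[slow]=12 write a[5]=14, slow++,fast++

slow=5, fast=7, prefix=[3, 5, 7, 11, 12, 14]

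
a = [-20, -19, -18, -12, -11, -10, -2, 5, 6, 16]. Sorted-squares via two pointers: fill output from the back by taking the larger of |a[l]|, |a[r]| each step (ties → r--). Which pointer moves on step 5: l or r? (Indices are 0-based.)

l

[0,9] |-20|>|16| out[9]=400 → l++
[1,9] |-19|>|16| out[8]=361 → l++
[2,9] |-18|>|16| out[7]=324 → l++
[3,9] |-12|<=|16| out[6]=256 → r--
[3,8] |-12|>|6| out[5]=144 → l++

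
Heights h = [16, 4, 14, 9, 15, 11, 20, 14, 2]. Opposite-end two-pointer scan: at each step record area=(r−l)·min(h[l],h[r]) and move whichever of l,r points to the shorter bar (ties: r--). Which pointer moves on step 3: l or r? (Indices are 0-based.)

l

[0,8] min(16,2)*8=16 best=16 * → r--
[0,7] min(16,14)*7=98 best=98 * → r--
[0,6] min(16,20)*6=96 best=98 → l++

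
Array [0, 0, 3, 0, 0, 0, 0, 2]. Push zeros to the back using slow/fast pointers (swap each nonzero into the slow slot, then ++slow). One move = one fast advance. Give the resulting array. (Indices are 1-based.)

[3, 2, 0, 0, 0, 0, 0, 0]

(s=1,f=1) a[fast]=0 → fast++
(s=1,f=2) a[fast]=0 → fast++
(s=1,f=3) a[fast]=3≠0 swap→a[1]=3 → slow++,fast++
(s=2,f=4) a[fast]=0 → fast++
(s=2,f=5) a[fast]=0 → fast++
(s=2,f=6) a[fast]=0 → fast++
(s=2,f=7) a[fast]=0 → fast++
(s=2,f=8) a[fast]=2≠0 swap→a[2]=2 → slow++,fast++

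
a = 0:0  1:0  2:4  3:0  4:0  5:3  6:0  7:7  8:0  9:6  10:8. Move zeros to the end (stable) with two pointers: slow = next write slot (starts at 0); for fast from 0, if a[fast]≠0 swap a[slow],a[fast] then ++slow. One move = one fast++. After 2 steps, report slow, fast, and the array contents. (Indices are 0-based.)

slow=0, fast=2, a=[0, 0, 4, 0, 0, 3, 0, 7, 0, 6, 8]

(s=0,f=0) a[fast]=0 → fast++
(s=0,f=1) a[fast]=0 → fast++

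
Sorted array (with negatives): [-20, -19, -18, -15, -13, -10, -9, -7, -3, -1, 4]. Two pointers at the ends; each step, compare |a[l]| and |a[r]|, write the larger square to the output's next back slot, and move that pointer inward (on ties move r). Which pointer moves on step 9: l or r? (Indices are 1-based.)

[1,11] |-20|>|4| out[11]=400 → l++
[2,11] |-19|>|4| out[10]=361 → l++
[3,11] |-18|>|4| out[9]=324 → l++
[4,11] |-15|>|4| out[8]=225 → l++
[5,11] |-13|>|4| out[7]=169 → l++
[6,11] |-10|>|4| out[6]=100 → l++
[7,11] |-9|>|4| out[5]=81 → l++
[8,11] |-7|>|4| out[4]=49 → l++
[9,11] |-3|<=|4| out[3]=16 → r--

r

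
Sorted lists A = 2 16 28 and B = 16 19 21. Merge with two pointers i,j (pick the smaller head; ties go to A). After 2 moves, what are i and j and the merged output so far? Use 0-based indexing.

i=2, j=0, merged so far=[2, 16]

[i=0,j=0] A[i]=2<=B[j]=16 take 2 → i++
[i=1,j=0] A[i]=16<=B[j]=16 take 16 → i++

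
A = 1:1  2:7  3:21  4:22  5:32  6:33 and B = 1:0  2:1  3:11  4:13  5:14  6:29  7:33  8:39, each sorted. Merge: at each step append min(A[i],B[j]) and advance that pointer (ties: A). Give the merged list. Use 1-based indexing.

[0, 1, 1, 7, 11, 13, 14, 21, 22, 29, 32, 33, 33, 39]

[i=1,j=1] A[i]=1>B[j]=0 take 0 → j++
[i=1,j=2] A[i]=1<=B[j]=1 take 1 → i++
[i=2,j=2] A[i]=7>B[j]=1 take 1 → j++
[i=2,j=3] A[i]=7<=B[j]=11 take 7 → i++
[i=3,j=3] A[i]=21>B[j]=11 take 11 → j++
[i=3,j=4] A[i]=21>B[j]=13 take 13 → j++
[i=3,j=5] A[i]=21>B[j]=14 take 14 → j++
[i=3,j=6] A[i]=21<=B[j]=29 take 21 → i++
[i=4,j=6] A[i]=22<=B[j]=29 take 22 → i++
[i=5,j=6] A[i]=32>B[j]=29 take 29 → j++
[i=5,j=7] A[i]=32<=B[j]=33 take 32 → i++
[i=6,j=7] A[i]=33<=B[j]=33 take 33 → i++
[i=7,j=7] A done, take B[j]=33 → j++
[i=7,j=8] A done, take B[j]=39 → j++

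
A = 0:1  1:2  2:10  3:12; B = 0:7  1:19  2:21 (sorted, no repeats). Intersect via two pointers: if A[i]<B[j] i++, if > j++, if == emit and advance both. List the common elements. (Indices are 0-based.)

i=0 j=0: 1<7, i++
i=1 j=0: 2<7, i++
i=2 j=0: 10>7, j++
i=2 j=1: 10<19, i++
i=3 j=1: 12<19, i++

intersection = []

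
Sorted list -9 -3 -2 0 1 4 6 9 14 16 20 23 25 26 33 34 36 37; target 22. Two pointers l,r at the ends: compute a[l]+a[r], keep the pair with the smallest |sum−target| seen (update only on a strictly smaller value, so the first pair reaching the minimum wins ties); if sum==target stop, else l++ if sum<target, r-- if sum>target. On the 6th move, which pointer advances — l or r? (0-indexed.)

l=0 r=17: -9+37=28 d=6 *, r--
l=0 r=16: -9+36=27 d=5 *, r--
l=0 r=15: -9+34=25 d=3 *, r--
l=0 r=14: -9+33=24 d=2 *, r--
l=0 r=13: -9+26=17 d=5, l++
l=1 r=13: -3+26=23 d=1 *, r--

r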